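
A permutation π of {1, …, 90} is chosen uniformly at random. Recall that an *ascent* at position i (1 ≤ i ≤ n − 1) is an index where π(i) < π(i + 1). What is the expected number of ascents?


Write X = Σ X_I over i = 1, …, 89, with X_I the indicator of one ascent.
There are 89 indicators.
For each fixed i, the pair (π(i), π(i+1)) is a uniformly random ordered pair of distinct values from {1, …, 90}; by symmetry P[π(i) < π(i+1)] = 1/2.
By linearity: E[X] = 89 · (1/2) = (90 − 1) · (1/2) = 89/2 ≈ 44.50000.

E[X] = 89/2 = 44.50000.


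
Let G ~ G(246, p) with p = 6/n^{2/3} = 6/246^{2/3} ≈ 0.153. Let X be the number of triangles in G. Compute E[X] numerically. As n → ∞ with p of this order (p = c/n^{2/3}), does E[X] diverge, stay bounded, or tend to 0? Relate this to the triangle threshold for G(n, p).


Number of potential triangles: C(246, 3) = 2450980.
Each occurs with probability p³ ≈ (0.153)³ ≈ 3.56930e-03.
By linearity: E[X] = C(246, 3)·p³ ≈ 2450980 · 3.56930e-03 ≈ 8748.293.
Since α = 2/3 < 1, p = c/n^{2/3} ≫ 1/n is above the triangle threshold p ~ 1/n. Asymptotically E[X] ~ (c³/6)·n^{3(1−α)} = (6³/6)·n^{1} → ∞; triangles are abundant w.h.p.

E[X] ≈ 8748.293; in regime p = Θ(1/n^{2/3}) E[X] diverges (above the triangle threshold p ~ 1/n).


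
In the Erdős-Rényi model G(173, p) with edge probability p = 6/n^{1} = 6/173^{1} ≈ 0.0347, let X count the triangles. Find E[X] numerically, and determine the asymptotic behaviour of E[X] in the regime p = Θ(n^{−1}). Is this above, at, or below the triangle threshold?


Number of potential triangles: C(173, 3) = 848046.
Each occurs with probability p³ ≈ (0.0347)³ ≈ 4.17172e-05.
By linearity: E[X] = C(173, 3)·p³ ≈ 848046 · 4.17172e-05 ≈ 35.378.
Here α = 1, so p = 6/n is exactly at the triangle threshold p ~ 1/n. Asymptotically E[X] → c³/6 = 6³/6 = 36 ≈ 36.000, a bounded constant. In this regime the triangle count is asymptotically Poisson(c³/6).

E[X] ≈ 35.378; in regime p = Θ(1/n^{1}) E[X] stays bounded (at the triangle threshold p ~ 1/n).


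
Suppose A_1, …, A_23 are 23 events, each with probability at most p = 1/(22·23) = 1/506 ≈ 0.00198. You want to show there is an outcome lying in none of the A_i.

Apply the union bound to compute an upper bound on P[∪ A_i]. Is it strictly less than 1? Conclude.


Union bound: P[∪_{i=1}^{23} A_i] ≤ Σ_i P[A_i] ≤ 23·p = 23·(1/506) = 1/22.
Numerically: 1/22 ≈ 0.04545.
Is 1/22 < 1? YES.
Since P[∪ A_i] ≤ 1/22 < 1, the complement has P[∩ A_i^c] ≥ 1 − 1/22 = 21/22 > 0, so some outcome avoids every A_i.

23·p = 1/22 ≈ 0.04545; existence CERTIFIED by the union bound.


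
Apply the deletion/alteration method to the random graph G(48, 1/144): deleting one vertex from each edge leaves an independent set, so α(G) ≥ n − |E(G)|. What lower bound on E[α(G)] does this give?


E[|E(G)|] = C(48, 2)·p = 1128 · (1/144) = 47/6.
E[α(G)] ≥ n − E[|E(G)|] = 48 − 47/6 = 241/6.
Numerically: ≈ 40.16667.
(This is only a lower bound; the true E[α(G)] may be larger.)

E[α(G)] ≥ 241/6 ≈ 40.16667.


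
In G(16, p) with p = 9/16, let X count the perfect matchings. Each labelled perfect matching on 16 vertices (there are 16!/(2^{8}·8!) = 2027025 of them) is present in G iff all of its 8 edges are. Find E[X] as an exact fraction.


K_16 has 16!/(2^{8}·8!) = 2027025 labelled perfect matchings.
For each such perfect matching H, let X_H = 1 if all 8 edges of H are present in G. Then P[X_H = 1] = p^{8} = (9/16)^{8} = 43046721/4294967296.
By linearity of expectation: E[X] = Σ_H E[X_H] = 2027025 · p^{8} = 2027025 · 43046721/4294967296 = 87256779635025/4294967296.
Numerically: E[X] ≈ 2.032e+04.

E[X] = 2027025 · (9/16)^{8} = 87256779635025/4294967296 ≈ 2.032e+04.


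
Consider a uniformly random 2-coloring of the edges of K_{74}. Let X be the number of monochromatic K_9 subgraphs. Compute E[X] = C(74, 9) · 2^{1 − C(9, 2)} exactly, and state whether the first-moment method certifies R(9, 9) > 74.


E[X] = C(74, 9) · 2^{1 − 36} = 110524147514 · 2^{−35} = 110524147514/34359738368.
As a reduced fraction: E[X] = 55262073757/17179869184 ≈ 3.216676.
Is E[X] < 1? NO.
Since E[X] ≥ 1, the first-moment bound is inconclusive at n = 74; it does NOT by itself certify R(9, 9) > 74.

E[X] = 55262073757/17179869184 ≈ 3.216676; E[X] ≥ 1; first-moment method inconclusive here.


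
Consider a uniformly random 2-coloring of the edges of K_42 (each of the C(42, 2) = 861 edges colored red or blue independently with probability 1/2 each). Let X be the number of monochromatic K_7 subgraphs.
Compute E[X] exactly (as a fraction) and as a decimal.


Let X = Σ_S X_S over the C(42, 7) = 26978328 subsets S of size 7, where X_S = 1 if the K_7 on S is monochromatic.
For a fixed S, the K_7 on S has C(7, 2) = 21 edges. P[all 21 edges red] = (1/2)^21, and likewise for blue, so P[monochromatic] = 2·(1/2)^21 = 2^{1 − 21} = 1/1048576.
By linearity: E[X] = C(42, 7) · 2^{1 − 21} = 26978328 · 1/1048576 = 3372291/131072.
Numerically: E[X] ≈ 25.72854.

E[X] = C(42,7)·2^(1−C(7,2)) = 3372291/131072 ≈ 25.72854.


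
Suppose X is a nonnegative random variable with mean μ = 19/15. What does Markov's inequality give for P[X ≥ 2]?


μ = E[X] = 19/15, a = 2.
Markov: P[X ≥ 2] ≤ μ/a = (19/15)/2 = 19/30.
Numerically: ≈ 0.63333.
(Since a = 2 > μ = 1.26667, the bound 19/30 is < 1 and informative.)

P[X ≥ 2] ≤ 19/30 ≈ 0.63333.


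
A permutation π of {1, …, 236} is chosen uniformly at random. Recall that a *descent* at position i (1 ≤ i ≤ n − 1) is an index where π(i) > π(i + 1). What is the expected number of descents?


Write X = Σ X_I over i = 1, …, 235, with X_I the indicator of one descent.
There are 235 indicators.
For each fixed i, the pair (π(i), π(i+1)) is a uniformly random ordered pair of distinct values from {1, …, 236}; by symmetry P[π(i) > π(i+1)] = 1/2.
By linearity: E[X] = 235 · (1/2) = (236 − 1) · (1/2) = 235/2 ≈ 117.500000.

E[X] = 235/2 = 117.500000.


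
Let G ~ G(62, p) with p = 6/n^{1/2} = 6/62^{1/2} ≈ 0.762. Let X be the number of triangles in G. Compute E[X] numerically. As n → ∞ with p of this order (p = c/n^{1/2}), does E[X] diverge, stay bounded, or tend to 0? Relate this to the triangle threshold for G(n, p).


Number of potential triangles: C(62, 3) = 37820.
Each occurs with probability p³ ≈ (0.762)³ ≈ 4.424521e-01.
By linearity: E[X] = C(62, 3)·p³ ≈ 37820 · 4.424521e-01 ≈ 16733.5367.
Since α = 1/2 < 1, p = c/n^{1/2} ≫ 1/n is above the triangle threshold p ~ 1/n. Asymptotically E[X] ~ (c³/6)·n^{3(1−α)} = (6³/6)·n^{1.5} → ∞; triangles are abundant w.h.p.

E[X] ≈ 16733.5367; in regime p = Θ(1/n^{1/2}) E[X] diverges (above the triangle threshold p ~ 1/n).


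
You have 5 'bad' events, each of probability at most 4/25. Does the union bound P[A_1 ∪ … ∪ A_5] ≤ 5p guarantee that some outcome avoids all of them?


Union bound: P[∪_{i=1}^{5} A_i] ≤ Σ_i P[A_i] ≤ 5·p = 5·(4/25) = 4/5.
Numerically: 4/5 ≈ 0.8000.
Is 4/5 < 1? YES.
Since P[∪ A_i] ≤ 4/5 < 1, the complement has P[∩ A_i^c] ≥ 1 − 4/5 = 1/5 > 0, so some outcome avoids every A_i.

5·p = 4/5 ≈ 0.8000; existence CERTIFIED by the union bound.


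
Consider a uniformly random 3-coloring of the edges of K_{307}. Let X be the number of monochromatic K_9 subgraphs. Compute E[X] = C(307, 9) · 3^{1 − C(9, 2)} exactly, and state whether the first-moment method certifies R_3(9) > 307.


E[X] = C(307, 9) · 3^{1 − 36} = 59303278327292350 · 3^{−35} = 59303278327292350/50031545098999707.
As a reduced fraction: E[X] = 59303278327292350/50031545098999707 ≈ 1.1853177.
Is E[X] < 1? NO.
Since E[X] ≥ 1, the first-moment bound is inconclusive at n = 307; it does NOT by itself certify R_3(9) > 307.

E[X] = 59303278327292350/50031545098999707 ≈ 1.1853177; E[X] ≥ 1; first-moment method inconclusive here.


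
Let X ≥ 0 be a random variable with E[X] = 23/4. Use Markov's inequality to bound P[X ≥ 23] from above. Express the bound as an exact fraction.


μ = E[X] = 23/4, a = 23.
Markov: P[X ≥ 23] ≤ μ/a = (23/4)/23 = 1/4.
Numerically: ≈ 0.2500.
(Since a = 23 > μ = 5.7500, the bound 1/4 is < 1 and informative.)

P[X ≥ 23] ≤ 1/4 ≈ 0.2500.


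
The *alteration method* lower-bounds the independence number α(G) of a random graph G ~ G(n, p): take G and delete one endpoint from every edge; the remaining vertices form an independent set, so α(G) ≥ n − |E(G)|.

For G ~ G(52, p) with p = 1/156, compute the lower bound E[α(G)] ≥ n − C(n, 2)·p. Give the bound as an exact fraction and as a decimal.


E[|E(G)|] = C(52, 2)·p = 1326 · (1/156) = 17/2.
E[α(G)] ≥ n − E[|E(G)|] = 52 − 17/2 = 87/2.
Numerically: ≈ 43.5000.
(This is only a lower bound; the true E[α(G)] may be larger.)

E[α(G)] ≥ 87/2 ≈ 43.5000.


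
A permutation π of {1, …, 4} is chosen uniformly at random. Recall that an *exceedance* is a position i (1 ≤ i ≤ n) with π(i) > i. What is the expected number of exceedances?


Write X = Σ_{i=1}^{4} X_i, where X_i = 1_{π(i) > i}.
For each fixed i, π(i) is uniform over {1, …, 4} (marginal of a uniform permutation), so P[π(i) > i] = (n − i)/n. Summing: Σ_{i=1}^{4} (n − i)/n = (0 + 1 + … + 3)/4 = 4(4 − 1)/(2·4) = (4 − 1)/2.
Hence E[X] = Σ_{i=1}^{4} (4 − i)/4 = 3/2 ≈ 1.500000.

E[X] = 3/2 = 1.500000.


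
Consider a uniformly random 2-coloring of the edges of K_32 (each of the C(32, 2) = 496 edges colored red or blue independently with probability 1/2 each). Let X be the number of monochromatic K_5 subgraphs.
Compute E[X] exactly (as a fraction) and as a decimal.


Let X = Σ_S X_S over the C(32, 5) = 201376 subsets S of size 5, where X_S = 1 if the K_5 on S is monochromatic.
For a fixed S, the K_5 on S has C(5, 2) = 10 edges. P[all 10 edges red] = (1/2)^10, and likewise for blue, so P[monochromatic] = 2·(1/2)^10 = 2^{1 − 10} = 1/512.
Summing: E[X] = C(32, 5) · 2^{1 − 10} = 201376 · 1/512 = 6293/16.
Numerically: E[X] ≈ 393.312.

E[X] = C(32,5)·2^(1−C(5,2)) = 6293/16 ≈ 393.312.


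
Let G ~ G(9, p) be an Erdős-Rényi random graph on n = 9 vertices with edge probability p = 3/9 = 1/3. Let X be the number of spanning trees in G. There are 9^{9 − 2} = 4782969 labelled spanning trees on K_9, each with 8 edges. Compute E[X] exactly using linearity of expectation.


K_9 has 9^{9 − 2} = 4782969 labelled spanning trees.
For each such spanning tree H, let X_H = 1 if all 8 edges of H are present in G. Then P[X_H = 1] = p^{8} = (1/3)^{8} = 1/6561.
Summing the indicators: E[X] = Σ_H E[X_H] = 4782969 · p^{8} = 4782969 · 1/6561 = 729.
Numerically: E[X] ≈ 729.

E[X] = 4782969 · (1/3)^{8} = 729 ≈ 729.


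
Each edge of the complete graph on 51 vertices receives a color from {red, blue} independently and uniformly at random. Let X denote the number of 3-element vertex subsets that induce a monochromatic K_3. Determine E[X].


Let X = Σ_S X_S over the C(51, 3) = 20825 subsets S of size 3, where X_S = 1 if the K_3 on S is monochromatic.
For a fixed S, the K_3 on S has C(3, 2) = 3 edges. P[all 3 edges red] = (1/2)^3, and likewise for blue, so P[monochromatic] = 2·(1/2)^3 = 2^{1 − 3} = 1/4.
Summing: E[X] = C(51, 3) · 2^{1 − 3} = 20825 · 1/4 = 20825/4.
Numerically: E[X] ≈ 5206.250000.

E[X] = C(51,3)·2^(1−C(3,2)) = 20825/4 ≈ 5206.250000.


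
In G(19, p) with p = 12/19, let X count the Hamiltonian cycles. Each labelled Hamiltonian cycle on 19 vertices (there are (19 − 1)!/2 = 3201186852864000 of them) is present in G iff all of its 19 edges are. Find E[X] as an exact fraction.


K_19 has (19 − 1)!/2 = 3201186852864000 labelled Hamiltonian cycles.
For each such Hamiltonian cycle H, let X_H = 1 if all 19 edges of H are present in G. Then P[X_H = 1] = p^{19} = (12/19)^{19} = 319479999370622926848/1978419655660313589123979.
By linearity of expectation: E[X] = Σ_H E[X_H] = 3201186852864000 · p^{19} = 3201186852864000 · 319479999370622926848/1978419655660313589123979 = 1022715173738237107931793611292672000/1978419655660313589123979.
Numerically: E[X] ≈ 5.169e+11.

E[X] = 3201186852864000 · (12/19)^{19} = 1022715173738237107931793611292672000/1978419655660313589123979 ≈ 5.169e+11.


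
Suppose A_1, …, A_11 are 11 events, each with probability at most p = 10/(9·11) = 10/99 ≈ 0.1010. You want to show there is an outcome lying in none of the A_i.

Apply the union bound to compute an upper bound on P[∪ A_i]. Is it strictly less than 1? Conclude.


Union bound: P[∪_{i=1}^{11} A_i] ≤ Σ_i P[A_i] ≤ 11·p = 11·(10/99) = 10/9.
Numerically: 10/9 ≈ 1.1111.
Is 10/9 < 1? NO.
Since the bound 10/9 is ≥ 1, the union bound is uninformative here; it does NOT by itself certify existence.

11·p = 10/9 ≈ 1.1111; existence NOT certified by the union bound.


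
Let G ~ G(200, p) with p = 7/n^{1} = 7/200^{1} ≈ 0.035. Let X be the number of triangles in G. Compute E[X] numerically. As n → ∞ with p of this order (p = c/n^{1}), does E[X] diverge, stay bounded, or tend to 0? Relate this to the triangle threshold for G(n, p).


Number of potential triangles: C(200, 3) = 1313400.
Each occurs with probability p³ ≈ (0.035)³ ≈ 4.2875000e-05.
By linearity: E[X] = C(200, 3)·p³ ≈ 1313400 · 4.2875000e-05 ≈ 56.31203.
Here α = 1, so p = 7/n is exactly at the triangle threshold p ~ 1/n. Asymptotically E[X] → c³/6 = 7³/6 = 343/6 ≈ 57.16667, a bounded constant. In this regime the triangle count is asymptotically Poisson(c³/6).

E[X] ≈ 56.31203; in regime p = Θ(1/n^{1}) E[X] stays bounded (at the triangle threshold p ~ 1/n).


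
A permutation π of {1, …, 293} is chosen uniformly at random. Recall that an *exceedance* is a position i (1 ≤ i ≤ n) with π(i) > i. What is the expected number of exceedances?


Write X = Σ_{i=1}^{293} X_i, where X_i = 1_{π(i) > i}.
For each fixed i, π(i) is uniform over {1, …, 293} (marginal of a uniform permutation), so P[π(i) > i] = (n − i)/n. Summing: Σ_{i=1}^{293} (n − i)/n = (0 + 1 + … + 292)/293 = 293(293 − 1)/(2·293) = (293 − 1)/2.
Hence E[X] = Σ_{i=1}^{293} (293 − i)/293 = 146 ≈ 146.000.

E[X] = 146 = 146.000.


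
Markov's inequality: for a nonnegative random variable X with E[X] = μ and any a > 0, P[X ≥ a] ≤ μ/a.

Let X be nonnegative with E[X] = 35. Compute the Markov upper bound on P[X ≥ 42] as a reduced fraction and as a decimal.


μ = E[X] = 35, a = 42.
Markov: P[X ≥ 42] ≤ μ/a = (35)/42 = 5/6.
Numerically: ≈ 0.833.
(Since a = 42 > μ = 35.000, the bound 5/6 is < 1 and informative.)

P[X ≥ 42] ≤ 5/6 ≈ 0.833.


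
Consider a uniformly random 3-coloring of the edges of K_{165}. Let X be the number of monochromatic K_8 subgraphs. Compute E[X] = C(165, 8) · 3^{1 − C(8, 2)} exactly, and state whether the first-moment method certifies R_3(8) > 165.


E[X] = C(165, 8) · 3^{1 − 28} = 11468588169060 · 3^{−27} = 11468588169060/7625597484987.
As a reduced fraction: E[X] = 141587508260/94143178827 ≈ 1.5039593.
Is E[X] < 1? NO.
Since E[X] ≥ 1, the first-moment bound is inconclusive at n = 165; it does NOT by itself certify R_3(8) > 165.

E[X] = 141587508260/94143178827 ≈ 1.5039593; E[X] ≥ 1; first-moment method inconclusive here.


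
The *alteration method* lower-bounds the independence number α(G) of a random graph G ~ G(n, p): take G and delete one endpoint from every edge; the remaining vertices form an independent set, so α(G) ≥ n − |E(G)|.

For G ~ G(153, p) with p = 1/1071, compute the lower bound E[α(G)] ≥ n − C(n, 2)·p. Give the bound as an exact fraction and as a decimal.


E[|E(G)|] = C(153, 2)·p = 11628 · (1/1071) = 76/7.
E[α(G)] ≥ n − E[|E(G)|] = 153 − 76/7 = 995/7.
Numerically: ≈ 142.143.
(This is only a lower bound; the true E[α(G)] may be larger.)

E[α(G)] ≥ 995/7 ≈ 142.143.


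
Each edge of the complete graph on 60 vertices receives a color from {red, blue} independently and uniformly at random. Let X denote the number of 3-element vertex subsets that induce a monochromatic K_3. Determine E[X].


Let X = Σ_S X_S over the C(60, 3) = 34220 subsets S of size 3, where X_S = 1 if the K_3 on S is monochromatic.
For a fixed S, the K_3 on S has C(3, 2) = 3 edges. P[all 3 edges red] = (1/2)^3, and likewise for blue, so P[monochromatic] = 2·(1/2)^3 = 2^{1 − 3} = 1/4.
By linearity of expectation: E[X] = C(60, 3) · 2^{1 − 3} = 34220 · 1/4 = 8555.
Numerically: E[X] ≈ 8555.0000.

E[X] = C(60,3)·2^(1−C(3,2)) = 8555 ≈ 8555.0000.


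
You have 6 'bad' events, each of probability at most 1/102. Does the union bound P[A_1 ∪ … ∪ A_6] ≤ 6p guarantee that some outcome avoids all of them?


Union bound: P[∪_{i=1}^{6} A_i] ≤ Σ_i P[A_i] ≤ 6·p = 6·(1/102) = 1/17.
Numerically: 1/17 ≈ 0.0588235.
Is 1/17 < 1? YES.
Since P[∪ A_i] ≤ 1/17 < 1, the complement has P[∩ A_i^c] ≥ 1 − 1/17 = 16/17 > 0, so some outcome avoids every A_i.

6·p = 1/17 ≈ 0.0588235; existence CERTIFIED by the union bound.


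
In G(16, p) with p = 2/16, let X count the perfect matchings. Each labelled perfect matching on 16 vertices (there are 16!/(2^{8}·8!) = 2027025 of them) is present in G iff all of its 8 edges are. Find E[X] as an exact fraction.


K_16 has 16!/(2^{8}·8!) = 2027025 labelled perfect matchings.
For each such perfect matching H, let X_H = 1 if all 8 edges of H are present in G. Then P[X_H = 1] = p^{8} = (1/8)^{8} = 1/16777216.
Summing the indicators: E[X] = Σ_H E[X_H] = 2027025 · p^{8} = 2027025 · 1/16777216 = 2027025/16777216.
Numerically: E[X] ≈ 0.12082.

E[X] = 2027025 · (1/8)^{8} = 2027025/16777216 ≈ 0.12082.


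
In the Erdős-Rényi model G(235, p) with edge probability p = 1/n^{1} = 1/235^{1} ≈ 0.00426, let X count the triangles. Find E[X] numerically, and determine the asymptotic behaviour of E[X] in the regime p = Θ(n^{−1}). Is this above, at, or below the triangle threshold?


Number of potential triangles: C(235, 3) = 2135445.
Each occurs with probability p³ ≈ (0.00426)³ ≈ 7.70542e-08.
By linearity: E[X] = C(235, 3)·p³ ≈ 2135445 · 7.70542e-08 ≈ 0.165.
Here α = 1, so p = 1/n is exactly at the triangle threshold p ~ 1/n. Asymptotically E[X] → c³/6 = 1³/6 = 1/6 ≈ 0.167, a bounded constant. In this regime the triangle count is asymptotically Poisson(c³/6).

E[X] ≈ 0.165; in regime p = Θ(1/n^{1}) E[X] stays bounded (at the triangle threshold p ~ 1/n).


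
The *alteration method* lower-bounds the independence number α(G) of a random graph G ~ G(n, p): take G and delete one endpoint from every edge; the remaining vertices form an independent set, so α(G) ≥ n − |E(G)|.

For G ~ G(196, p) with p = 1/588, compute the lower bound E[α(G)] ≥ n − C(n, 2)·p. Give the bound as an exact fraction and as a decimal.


E[|E(G)|] = C(196, 2)·p = 19110 · (1/588) = 65/2.
E[α(G)] ≥ n − E[|E(G)|] = 196 − 65/2 = 327/2.
Numerically: ≈ 163.500000.
(This is only a lower bound; the true E[α(G)] may be larger.)

E[α(G)] ≥ 327/2 ≈ 163.500000.


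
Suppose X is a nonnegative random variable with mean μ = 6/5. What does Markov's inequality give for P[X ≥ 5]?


μ = E[X] = 6/5, a = 5.
Markov: P[X ≥ 5] ≤ μ/a = (6/5)/5 = 6/25.
Numerically: ≈ 0.2400.
(Since a = 5 > μ = 1.2000, the bound 6/25 is < 1 and informative.)

P[X ≥ 5] ≤ 6/25 ≈ 0.2400.


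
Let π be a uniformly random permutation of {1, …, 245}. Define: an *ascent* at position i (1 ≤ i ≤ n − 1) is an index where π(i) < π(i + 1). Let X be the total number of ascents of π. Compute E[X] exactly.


Write X = Σ X_I over i = 1, …, 244, with X_I the indicator of one ascent.
There are 244 indicators.
For each fixed i, the pair (π(i), π(i+1)) is a uniformly random ordered pair of distinct values from {1, …, 245}; by symmetry P[π(i) < π(i+1)] = 1/2.
By linearity: E[X] = 244 · (1/2) = (245 − 1) · (1/2) = 122 ≈ 122.0000.

E[X] = 122 = 122.0000.


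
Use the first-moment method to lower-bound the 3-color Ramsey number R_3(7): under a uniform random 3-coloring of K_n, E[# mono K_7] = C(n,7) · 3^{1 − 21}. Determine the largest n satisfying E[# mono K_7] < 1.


We need C(n, 7) · 3^{1 − 21} < 1, i.e. C(n, 7) < 3^{21 − 1} = 3486784401.
Check values of n near the boundary:
  n = 80: C(80, 7) = 3176716400; 3176716400 < 3486784401? YES
  n = 81: C(81, 7) = 3477216600; 3477216600 < 3486784401? YES
  n = 82: C(82, 7) = 3801756816; 3801756816 < 3486784401? NO
The largest n with C(n, 7) < 3486784401 is n = 81 (where E[X] = 42928600/43046721 ≈ 0.997). Hence R_3(7) > 81, i.e. R_3(7) ≥ 82.

Largest n = 81; hence R_3(7) > 81.


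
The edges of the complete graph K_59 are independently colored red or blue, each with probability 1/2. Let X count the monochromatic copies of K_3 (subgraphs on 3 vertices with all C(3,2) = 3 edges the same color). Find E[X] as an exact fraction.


Let X = Σ_S X_S over the C(59, 3) = 32509 subsets S of size 3, where X_S = 1 if the K_3 on S is monochromatic.
For a fixed S, the K_3 on S has C(3, 2) = 3 edges. P[all 3 edges red] = (1/2)^3, and likewise for blue, so P[monochromatic] = 2·(1/2)^3 = 2^{1 − 3} = 1/4.
By linearity: E[X] = C(59, 3) · 2^{1 − 3} = 32509 · 1/4 = 32509/4.
Numerically: E[X] ≈ 8127.250.

E[X] = C(59,3)·2^(1−C(3,2)) = 32509/4 ≈ 8127.250.


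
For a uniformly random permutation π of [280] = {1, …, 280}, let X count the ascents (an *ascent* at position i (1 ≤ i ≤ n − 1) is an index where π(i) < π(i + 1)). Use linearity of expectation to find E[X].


Write X = Σ X_I over i = 1, …, 279, with X_I the indicator of one ascent.
There are 279 indicators.
For each fixed i, the pair (π(i), π(i+1)) is a uniformly random ordered pair of distinct values from {1, …, 280}; by symmetry P[π(i) < π(i+1)] = 1/2.
By linearity: E[X] = 279 · (1/2) = (280 − 1) · (1/2) = 279/2 ≈ 139.50000.

E[X] = 279/2 = 139.50000.


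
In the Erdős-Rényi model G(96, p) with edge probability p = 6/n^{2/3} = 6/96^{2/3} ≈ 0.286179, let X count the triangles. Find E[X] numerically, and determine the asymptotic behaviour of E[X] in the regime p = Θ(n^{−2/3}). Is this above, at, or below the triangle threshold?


Number of potential triangles: C(96, 3) = 142880.
Each occurs with probability p³ ≈ (0.286179)³ ≈ 2.34375000e-02.
By linearity: E[X] = C(96, 3)·p³ ≈ 142880 · 2.34375000e-02 ≈ 3348.750000.
Since α = 2/3 < 1, p = c/n^{2/3} ≫ 1/n is above the triangle threshold p ~ 1/n. Asymptotically E[X] ~ (c³/6)·n^{3(1−α)} = (6³/6)·n^{1} → ∞; triangles are abundant w.h.p.

E[X] ≈ 3348.750000; in regime p = Θ(1/n^{2/3}) E[X] diverges (above the triangle threshold p ~ 1/n).


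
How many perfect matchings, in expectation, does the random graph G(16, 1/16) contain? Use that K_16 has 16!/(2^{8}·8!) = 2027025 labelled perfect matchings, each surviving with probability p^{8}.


K_16 has 16!/(2^{8}·8!) = 2027025 labelled perfect matchings.
For each such perfect matching H, let X_H = 1 if all 8 edges of H are present in G. Then P[X_H = 1] = p^{8} = (1/16)^{8} = 1/4294967296.
By linearity of expectation: E[X] = Σ_H E[X_H] = 2027025 · p^{8} = 2027025 · 1/4294967296 = 2027025/4294967296.
Numerically: E[X] ≈ 0.00047195.

E[X] = 2027025 · (1/16)^{8} = 2027025/4294967296 ≈ 0.00047195.


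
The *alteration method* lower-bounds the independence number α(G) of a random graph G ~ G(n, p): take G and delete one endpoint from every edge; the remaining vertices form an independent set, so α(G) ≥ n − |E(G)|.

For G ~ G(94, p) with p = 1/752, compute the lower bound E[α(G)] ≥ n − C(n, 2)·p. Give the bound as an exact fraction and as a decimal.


E[|E(G)|] = C(94, 2)·p = 4371 · (1/752) = 93/16.
E[α(G)] ≥ n − E[|E(G)|] = 94 − 93/16 = 1411/16.
Numerically: ≈ 88.187500.
(This is only a lower bound; the true E[α(G)] may be larger.)

E[α(G)] ≥ 1411/16 ≈ 88.187500.


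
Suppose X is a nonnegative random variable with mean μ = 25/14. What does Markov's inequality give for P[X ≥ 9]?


μ = E[X] = 25/14, a = 9.
Markov: P[X ≥ 9] ≤ μ/a = (25/14)/9 = 25/126.
Numerically: ≈ 0.198.
(Since a = 9 > μ = 1.786, the bound 25/126 is < 1 and informative.)

P[X ≥ 9] ≤ 25/126 ≈ 0.198.


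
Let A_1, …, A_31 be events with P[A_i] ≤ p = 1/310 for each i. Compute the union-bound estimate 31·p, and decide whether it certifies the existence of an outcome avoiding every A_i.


Union bound: P[∪_{i=1}^{31} A_i] ≤ Σ_i P[A_i] ≤ 31·p = 31·(1/310) = 1/10.
Numerically: 1/10 ≈ 0.1000000.
Is 1/10 < 1? YES.
Since P[∪ A_i] ≤ 1/10 < 1, the complement has P[∩ A_i^c] ≥ 1 − 1/10 = 9/10 > 0, so some outcome avoids every A_i.

31·p = 1/10 ≈ 0.1000000; existence CERTIFIED by the union bound.


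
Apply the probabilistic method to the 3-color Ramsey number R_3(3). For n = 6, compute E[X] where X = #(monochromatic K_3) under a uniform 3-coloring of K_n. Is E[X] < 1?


E[X] = C(6, 3) · 3^{1 − 3} = 20 · 3^{−2} = 20/9.
As a reduced fraction: E[X] = 20/9 ≈ 2.222222.
Is E[X] < 1? NO.
Since E[X] ≥ 1, the first-moment bound is inconclusive at n = 6; it does NOT by itself certify R_3(3) > 6.

E[X] = 20/9 ≈ 2.222222; E[X] ≥ 1; first-moment method inconclusive here.


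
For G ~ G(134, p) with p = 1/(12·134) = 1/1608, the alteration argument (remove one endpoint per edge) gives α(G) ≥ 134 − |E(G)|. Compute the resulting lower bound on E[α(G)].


E[|E(G)|] = C(134, 2)·p = 8911 · (1/1608) = 133/24.
E[α(G)] ≥ n − E[|E(G)|] = 134 − 133/24 = 3083/24.
Numerically: ≈ 128.45833.
(This is only a lower bound; the true E[α(G)] may be larger.)

E[α(G)] ≥ 3083/24 ≈ 128.45833.


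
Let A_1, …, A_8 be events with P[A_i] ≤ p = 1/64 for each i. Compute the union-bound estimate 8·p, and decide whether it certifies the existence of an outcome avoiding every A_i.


Union bound: P[∪_{i=1}^{8} A_i] ≤ Σ_i P[A_i] ≤ 8·p = 8·(1/64) = 1/8.
Numerically: 1/8 ≈ 0.1250000.
Is 1/8 < 1? YES.
Since P[∪ A_i] ≤ 1/8 < 1, the complement has P[∩ A_i^c] ≥ 1 − 1/8 = 7/8 > 0, so some outcome avoids every A_i.

8·p = 1/8 ≈ 0.1250000; existence CERTIFIED by the union bound.


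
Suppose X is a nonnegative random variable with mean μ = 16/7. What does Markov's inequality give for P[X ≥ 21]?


μ = E[X] = 16/7, a = 21.
Markov: P[X ≥ 21] ≤ μ/a = (16/7)/21 = 16/147.
Numerically: ≈ 0.108844.
(Since a = 21 > μ = 2.285714, the bound 16/147 is < 1 and informative.)

P[X ≥ 21] ≤ 16/147 ≈ 0.108844.


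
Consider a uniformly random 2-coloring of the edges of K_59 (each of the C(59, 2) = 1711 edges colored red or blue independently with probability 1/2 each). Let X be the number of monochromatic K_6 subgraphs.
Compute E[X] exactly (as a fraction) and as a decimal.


Let X = Σ_S X_S over the C(59, 6) = 45057474 subsets S of size 6, where X_S = 1 if the K_6 on S is monochromatic.
For a fixed S, the K_6 on S has C(6, 2) = 15 edges. P[all 15 edges red] = (1/2)^15, and likewise for blue, so P[monochromatic] = 2·(1/2)^15 = 2^{1 − 15} = 1/16384.
By linearity of expectation: E[X] = C(59, 6) · 2^{1 − 15} = 45057474 · 1/16384 = 22528737/8192.
Numerically: E[X] ≈ 2750.090.

E[X] = C(59,6)·2^(1−C(6,2)) = 22528737/8192 ≈ 2750.090.


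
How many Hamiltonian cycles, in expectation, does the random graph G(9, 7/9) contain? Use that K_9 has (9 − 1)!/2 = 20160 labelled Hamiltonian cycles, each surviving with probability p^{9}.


K_9 has (9 − 1)!/2 = 20160 labelled Hamiltonian cycles.
For each such Hamiltonian cycle H, let X_H = 1 if all 9 edges of H are present in G. Then P[X_H = 1] = p^{9} = (7/9)^{9} = 40353607/387420489.
Summing the indicators: E[X] = Σ_H E[X_H] = 20160 · p^{9} = 20160 · 40353607/387420489 = 90392079680/43046721.
Numerically: E[X] ≈ 2.1e+03.

E[X] = 20160 · (7/9)^{9} = 90392079680/43046721 ≈ 2.1e+03.


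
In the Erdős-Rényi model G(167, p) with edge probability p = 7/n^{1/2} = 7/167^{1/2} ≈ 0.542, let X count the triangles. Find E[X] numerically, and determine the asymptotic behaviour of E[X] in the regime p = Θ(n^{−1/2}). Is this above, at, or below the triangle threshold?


Number of potential triangles: C(167, 3) = 762355.
Each occurs with probability p³ ≈ (0.542)³ ≈ 1.58935e-01.
By linearity: E[X] = C(167, 3)·p³ ≈ 762355 · 1.58935e-01 ≈ 121164.855.
Since α = 1/2 < 1, p = c/n^{1/2} ≫ 1/n is above the triangle threshold p ~ 1/n. Asymptotically E[X] ~ (c³/6)·n^{3(1−α)} = (7³/6)·n^{1.5} → ∞; triangles are abundant w.h.p.

E[X] ≈ 121164.855; in regime p = Θ(1/n^{1/2}) E[X] diverges (above the triangle threshold p ~ 1/n).


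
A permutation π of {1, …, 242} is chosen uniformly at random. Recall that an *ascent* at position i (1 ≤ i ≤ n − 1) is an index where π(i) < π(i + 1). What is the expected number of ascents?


Write X = Σ X_I over i = 1, …, 241, with X_I the indicator of one ascent.
There are 241 indicators.
For each fixed i, the pair (π(i), π(i+1)) is a uniformly random ordered pair of distinct values from {1, …, 242}; by symmetry P[π(i) < π(i+1)] = 1/2.
By linearity: E[X] = 241 · (1/2) = (242 − 1) · (1/2) = 241/2 ≈ 120.50000.

E[X] = 241/2 = 120.50000.


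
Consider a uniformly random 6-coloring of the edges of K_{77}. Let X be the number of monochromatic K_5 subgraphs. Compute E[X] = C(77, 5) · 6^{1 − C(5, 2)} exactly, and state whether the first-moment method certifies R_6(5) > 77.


E[X] = C(77, 5) · 6^{1 − 10} = 19757815 · 6^{−9} = 19757815/10077696.
As a reduced fraction: E[X] = 19757815/10077696 ≈ 1.9605.
Is E[X] < 1? NO.
Since E[X] ≥ 1, the first-moment bound is inconclusive at n = 77; it does NOT by itself certify R_6(5) > 77.

E[X] = 19757815/10077696 ≈ 1.9605; E[X] ≥ 1; first-moment method inconclusive here.


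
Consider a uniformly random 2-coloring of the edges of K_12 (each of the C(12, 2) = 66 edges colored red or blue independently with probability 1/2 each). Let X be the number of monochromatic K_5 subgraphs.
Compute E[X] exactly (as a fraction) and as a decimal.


Let X = Σ_S X_S over the C(12, 5) = 792 subsets S of size 5, where X_S = 1 if the K_5 on S is monochromatic.
For a fixed S, the K_5 on S has C(5, 2) = 10 edges. P[all 10 edges red] = (1/2)^10, and likewise for blue, so P[monochromatic] = 2·(1/2)^10 = 2^{1 − 10} = 1/512.
Summing: E[X] = C(12, 5) · 2^{1 − 10} = 792 · 1/512 = 99/64.
Numerically: E[X] ≈ 1.547.

E[X] = C(12,5)·2^(1−C(5,2)) = 99/64 ≈ 1.547.


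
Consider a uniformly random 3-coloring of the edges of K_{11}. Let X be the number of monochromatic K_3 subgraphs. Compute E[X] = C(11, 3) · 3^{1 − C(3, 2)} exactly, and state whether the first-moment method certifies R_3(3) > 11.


E[X] = C(11, 3) · 3^{1 − 3} = 165 · 3^{−2} = 165/9.
As a reduced fraction: E[X] = 55/3 ≈ 18.3333333.
Is E[X] < 1? NO.
Since E[X] ≥ 1, the first-moment bound is inconclusive at n = 11; it does NOT by itself certify R_3(3) > 11.

E[X] = 55/3 ≈ 18.3333333; E[X] ≥ 1; first-moment method inconclusive here.


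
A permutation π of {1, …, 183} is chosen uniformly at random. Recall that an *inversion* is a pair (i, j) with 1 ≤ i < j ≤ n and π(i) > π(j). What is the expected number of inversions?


Write X = Σ X_I over the C(183, 2) = 16653 pairs i < j, with X_I the indicator of one inversion.
There are 16653 indicators.
For each fixed pair i < j, the values π(i) and π(j) are two distinct elements of {1, …, 183} in uniformly random order; by symmetry P[π(i) > π(j)] = 1/2.
By linearity: E[X] = 16653 · (1/2) = C(183, 2) · (1/2) = 16653/2 = 16653/2 ≈ 8326.500.

E[X] = 16653/2 = 8326.500.


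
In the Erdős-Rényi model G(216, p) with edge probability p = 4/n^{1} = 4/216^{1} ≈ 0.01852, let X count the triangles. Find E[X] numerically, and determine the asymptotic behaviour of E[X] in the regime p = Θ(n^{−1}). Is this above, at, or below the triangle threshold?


Number of potential triangles: C(216, 3) = 1656360.
Each occurs with probability p³ ≈ (0.01852)³ ≈ 6.350658e-06.
By linearity: E[X] = C(216, 3)·p³ ≈ 1656360 · 6.350658e-06 ≈ 10.5190.
Here α = 1, so p = 4/n is exactly at the triangle threshold p ~ 1/n. Asymptotically E[X] → c³/6 = 4³/6 = 32/3 ≈ 10.6667, a bounded constant. In this regime the triangle count is asymptotically Poisson(c³/6).

E[X] ≈ 10.5190; in regime p = Θ(1/n^{1}) E[X] stays bounded (at the triangle threshold p ~ 1/n).


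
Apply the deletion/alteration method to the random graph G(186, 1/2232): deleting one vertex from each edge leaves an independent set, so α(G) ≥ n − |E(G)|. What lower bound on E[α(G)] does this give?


E[|E(G)|] = C(186, 2)·p = 17205 · (1/2232) = 185/24.
E[α(G)] ≥ n − E[|E(G)|] = 186 − 185/24 = 4279/24.
Numerically: ≈ 178.291667.
(This is only a lower bound; the true E[α(G)] may be larger.)

E[α(G)] ≥ 4279/24 ≈ 178.291667.


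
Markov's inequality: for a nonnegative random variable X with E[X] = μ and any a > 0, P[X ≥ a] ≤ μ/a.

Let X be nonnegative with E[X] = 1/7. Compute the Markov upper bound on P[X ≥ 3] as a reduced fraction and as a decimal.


μ = E[X] = 1/7, a = 3.
Markov: P[X ≥ 3] ≤ μ/a = (1/7)/3 = 1/21.
Numerically: ≈ 0.048.
(Since a = 3 > μ = 0.143, the bound 1/21 is < 1 and informative.)

P[X ≥ 3] ≤ 1/21 ≈ 0.048.


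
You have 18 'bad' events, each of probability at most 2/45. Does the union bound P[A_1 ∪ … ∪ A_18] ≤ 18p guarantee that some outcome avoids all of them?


Union bound: P[∪_{i=1}^{18} A_i] ≤ Σ_i P[A_i] ≤ 18·p = 18·(2/45) = 4/5.
Numerically: 4/5 ≈ 0.8000.
Is 4/5 < 1? YES.
Since P[∪ A_i] ≤ 4/5 < 1, the complement has P[∩ A_i^c] ≥ 1 − 4/5 = 1/5 > 0, so some outcome avoids every A_i.

18·p = 4/5 ≈ 0.8000; existence CERTIFIED by the union bound.


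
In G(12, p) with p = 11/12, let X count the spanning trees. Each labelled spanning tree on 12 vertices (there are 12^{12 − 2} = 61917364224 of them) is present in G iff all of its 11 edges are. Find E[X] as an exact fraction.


K_12 has 12^{12 − 2} = 61917364224 labelled spanning trees.
For each such spanning tree H, let X_H = 1 if all 11 edges of H are present in G. Then P[X_H = 1] = p^{11} = (11/12)^{11} = 285311670611/743008370688.
By linearity: E[X] = Σ_H E[X_H] = 61917364224 · p^{11} = 61917364224 · 285311670611/743008370688 = 285311670611/12.
Numerically: E[X] ≈ 2.378e+10.

E[X] = 61917364224 · (11/12)^{11} = 285311670611/12 ≈ 2.378e+10.


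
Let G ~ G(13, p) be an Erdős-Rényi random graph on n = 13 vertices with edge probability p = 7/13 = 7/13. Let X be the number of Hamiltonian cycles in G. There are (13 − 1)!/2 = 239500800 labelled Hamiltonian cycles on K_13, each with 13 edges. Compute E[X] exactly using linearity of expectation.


K_13 has (13 − 1)!/2 = 239500800 labelled Hamiltonian cycles.
For each such Hamiltonian cycle H, let X_H = 1 if all 13 edges of H are present in G. Then P[X_H = 1] = p^{13} = (7/13)^{13} = 96889010407/302875106592253.
By linearity: E[X] = Σ_H E[X_H] = 239500800 · p^{13} = 239500800 · 96889010407/302875106592253 = 23204995503684825600/302875106592253.
Numerically: E[X] ≈ 76615.7.

E[X] = 239500800 · (7/13)^{13} = 23204995503684825600/302875106592253 ≈ 76615.7.


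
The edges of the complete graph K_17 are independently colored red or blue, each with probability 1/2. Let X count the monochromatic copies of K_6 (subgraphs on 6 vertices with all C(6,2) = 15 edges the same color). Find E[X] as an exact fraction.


Let X = Σ_S X_S over the C(17, 6) = 12376 subsets S of size 6, where X_S = 1 if the K_6 on S is monochromatic.
For a fixed S, the K_6 on S has C(6, 2) = 15 edges. P[all 15 edges red] = (1/2)^15, and likewise for blue, so P[monochromatic] = 2·(1/2)^15 = 2^{1 − 15} = 1/16384.
Summing: E[X] = C(17, 6) · 2^{1 − 15} = 12376 · 1/16384 = 1547/2048.
Numerically: E[X] ≈ 0.755371.

E[X] = C(17,6)·2^(1−C(6,2)) = 1547/2048 ≈ 0.755371.


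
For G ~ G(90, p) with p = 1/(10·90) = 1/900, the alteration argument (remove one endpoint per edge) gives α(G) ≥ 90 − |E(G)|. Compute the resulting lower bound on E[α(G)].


E[|E(G)|] = C(90, 2)·p = 4005 · (1/900) = 89/20.
E[α(G)] ≥ n − E[|E(G)|] = 90 − 89/20 = 1711/20.
Numerically: ≈ 85.5500.
(This is only a lower bound; the true E[α(G)] may be larger.)

E[α(G)] ≥ 1711/20 ≈ 85.5500.


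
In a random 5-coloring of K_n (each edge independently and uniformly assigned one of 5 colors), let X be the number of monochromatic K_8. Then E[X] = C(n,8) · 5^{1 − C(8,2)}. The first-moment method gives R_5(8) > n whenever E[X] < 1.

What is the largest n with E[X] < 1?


We need C(n, 8) · 5^{1 − 28} < 1, i.e. C(n, 8) < 5^{28 − 1} = 7450580596923828125.
Check values of n near the boundary:
  n = 861: C(861, 8) = 7250034996615275865; 7250034996615275865 < 7450580596923828125? YES
  n = 862: C(862, 8) = 7317951015318931845; 7317951015318931845 < 7450580596923828125? YES
  n = 863: C(863, 8) = 7386423071602617757; 7386423071602617757 < 7450580596923828125? YES
  n = 864: C(864, 8) = 7455455062926006708; 7455455062926006708 < 7450580596923828125? NO
The largest n with C(n, 8) < 7450580596923828125 is n = 863 (where E[X] = 7386423071602617757/7450580596923828125 ≈ 0.9914). Hence R_5(8) > 863, i.e. R_5(8) ≥ 864.

Largest n = 863; hence R_5(8) > 863.


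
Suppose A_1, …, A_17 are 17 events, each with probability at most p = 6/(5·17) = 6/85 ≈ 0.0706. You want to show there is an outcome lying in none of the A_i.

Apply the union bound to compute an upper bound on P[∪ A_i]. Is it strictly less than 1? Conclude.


Union bound: P[∪_{i=1}^{17} A_i] ≤ Σ_i P[A_i] ≤ 17·p = 17·(6/85) = 6/5.
Numerically: 6/5 ≈ 1.2000.
Is 6/5 < 1? NO.
Since the bound 6/5 is ≥ 1, the union bound is uninformative here; it does NOT by itself certify existence.

17·p = 6/5 ≈ 1.2000; existence NOT certified by the union bound.


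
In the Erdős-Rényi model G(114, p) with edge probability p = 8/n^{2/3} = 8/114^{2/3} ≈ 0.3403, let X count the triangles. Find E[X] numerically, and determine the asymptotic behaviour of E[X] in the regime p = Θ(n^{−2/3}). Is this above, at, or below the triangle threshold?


Number of potential triangles: C(114, 3) = 240464.
Each occurs with probability p³ ≈ (0.3403)³ ≈ 3.939674e-02.
By linearity: E[X] = C(114, 3)·p³ ≈ 240464 · 3.939674e-02 ≈ 9473.4971.
Since α = 2/3 < 1, p = c/n^{2/3} ≫ 1/n is above the triangle threshold p ~ 1/n. Asymptotically E[X] ~ (c³/6)·n^{3(1−α)} = (8³/6)·n^{1} → ∞; triangles are abundant w.h.p.

E[X] ≈ 9473.4971; in regime p = Θ(1/n^{2/3}) E[X] diverges (above the triangle threshold p ~ 1/n).


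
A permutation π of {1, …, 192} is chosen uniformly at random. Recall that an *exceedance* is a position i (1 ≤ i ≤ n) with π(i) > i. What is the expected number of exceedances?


Write X = Σ_{i=1}^{192} X_i, where X_i = 1_{π(i) > i}.
For each fixed i, π(i) is uniform over {1, …, 192} (marginal of a uniform permutation), so P[π(i) > i] = (n − i)/n. Summing: Σ_{i=1}^{192} (n − i)/n = (0 + 1 + … + 191)/192 = 192(192 − 1)/(2·192) = (192 − 1)/2.
Hence E[X] = Σ_{i=1}^{192} (192 − i)/192 = 191/2 ≈ 95.500.

E[X] = 191/2 = 95.500.


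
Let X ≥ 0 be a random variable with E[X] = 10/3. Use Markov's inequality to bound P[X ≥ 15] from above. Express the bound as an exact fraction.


μ = E[X] = 10/3, a = 15.
Markov: P[X ≥ 15] ≤ μ/a = (10/3)/15 = 2/9.
Numerically: ≈ 0.2222.
(Since a = 15 > μ = 3.3333, the bound 2/9 is < 1 and informative.)

P[X ≥ 15] ≤ 2/9 ≈ 0.2222.


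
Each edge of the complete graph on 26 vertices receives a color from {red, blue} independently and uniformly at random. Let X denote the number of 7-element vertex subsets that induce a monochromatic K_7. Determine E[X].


Let X = Σ_S X_S over the C(26, 7) = 657800 subsets S of size 7, where X_S = 1 if the K_7 on S is monochromatic.
For a fixed S, the K_7 on S has C(7, 2) = 21 edges. P[all 21 edges red] = (1/2)^21, and likewise for blue, so P[monochromatic] = 2·(1/2)^21 = 2^{1 − 21} = 1/1048576.
Summing: E[X] = C(26, 7) · 2^{1 − 21} = 657800 · 1/1048576 = 82225/131072.
Numerically: E[X] ≈ 0.627.

E[X] = C(26,7)·2^(1−C(7,2)) = 82225/131072 ≈ 0.627.
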